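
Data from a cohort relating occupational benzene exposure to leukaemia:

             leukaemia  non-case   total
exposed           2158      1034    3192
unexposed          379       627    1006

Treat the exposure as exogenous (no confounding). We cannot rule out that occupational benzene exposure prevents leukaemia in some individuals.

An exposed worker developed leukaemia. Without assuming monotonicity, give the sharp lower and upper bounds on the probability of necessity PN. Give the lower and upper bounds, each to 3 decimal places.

0.443 ≤ PN ≤ 0.922

p₁ = P(outcome | exposed) = 2158/3192 = 0.67607
p₀ = P(outcome | unexposed) = 379/1006 = 0.37674
Under exogeneity alone the bounds on PN are max{0,(p₁−p₀)/p₁} ≤ PN ≤ min{1,(1−p₀)/p₁}.
  lower = (p₁ − p₀)/p₁ = 0.29933 / 0.67607 ≈ 0.4427
  upper = min{1, (1 − p₀)/p₁} = 0.62326 / 0.67607 ≈ 0.9219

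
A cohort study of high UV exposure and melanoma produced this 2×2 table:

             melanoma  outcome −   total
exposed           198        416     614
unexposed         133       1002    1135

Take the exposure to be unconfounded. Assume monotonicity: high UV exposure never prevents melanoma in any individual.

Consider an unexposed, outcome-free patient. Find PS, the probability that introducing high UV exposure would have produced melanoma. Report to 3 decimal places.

PS ≈ 0.233

p₁ = P(outcome | exposed) = 198/614 = 0.32248
p₀ = P(outcome | unexposed) = 133/1135 = 0.11718
Under exogeneity and monotonicity, PS = (p₁ − p₀) / (1 − p₀).
PS = (0.32248 − 0.11718) / (1 − 0.11718) = 0.20529 / 0.88282 ≈ 0.2325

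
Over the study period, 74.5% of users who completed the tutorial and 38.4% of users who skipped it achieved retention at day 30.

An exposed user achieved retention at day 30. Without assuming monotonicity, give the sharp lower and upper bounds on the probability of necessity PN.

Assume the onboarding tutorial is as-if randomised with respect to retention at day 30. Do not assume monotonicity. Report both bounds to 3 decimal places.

0.485 ≤ PN ≤ 0.827

p₁ = 0.745, p₀ = 0.384.
Under exogeneity alone the bounds on PN are max{0,(p₁−p₀)/p₁} ≤ PN ≤ min{1,(1−p₀)/p₁}.
  lower = (p₁ − p₀)/p₁ = 0.361 / 0.745 ≈ 0.4846
  upper = min{1, (1 − p₀)/p₁} = 0.616 / 0.745 ≈ 0.8268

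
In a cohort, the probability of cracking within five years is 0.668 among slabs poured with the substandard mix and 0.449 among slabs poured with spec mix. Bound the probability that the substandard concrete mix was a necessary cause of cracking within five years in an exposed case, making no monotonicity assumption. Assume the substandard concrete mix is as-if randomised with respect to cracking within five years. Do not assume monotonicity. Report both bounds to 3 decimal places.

0.328 ≤ PN ≤ 0.825

Let p₁ = 0.668, p₀ = 0.449.
Under exogeneity alone the bounds on PN are max{0,(p₁−p₀)/p₁} ≤ PN ≤ min{1,(1−p₀)/p₁}.
  lower = (p₁ − p₀)/p₁ = 0.219 / 0.668 ≈ 0.3278
  upper = min{1, (1 − p₀)/p₁} = 0.551 / 0.668 ≈ 0.8249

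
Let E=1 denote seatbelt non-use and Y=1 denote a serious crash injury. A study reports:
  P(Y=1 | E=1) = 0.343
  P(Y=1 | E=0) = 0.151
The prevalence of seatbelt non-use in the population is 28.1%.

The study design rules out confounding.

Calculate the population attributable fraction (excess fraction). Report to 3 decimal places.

PAF ≈ 0.263

Let p₁ = 0.343, p₀ = 0.151.
Overall risk P(Y=1) = π·p₁ + (1−π)·p₀ = 0.281×0.343 + 0.719×0.151 = 0.20495.
Under exogeneity, PAF = [P(Y=1) − p₀] / P(Y=1).
PAF = (0.20495 − 0.151) / 0.20495 ≈ 0.2632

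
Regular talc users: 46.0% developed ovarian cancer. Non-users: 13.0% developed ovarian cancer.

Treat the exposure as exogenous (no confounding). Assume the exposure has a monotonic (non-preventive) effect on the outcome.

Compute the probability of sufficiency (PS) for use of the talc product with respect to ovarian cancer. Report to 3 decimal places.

PS ≈ 0.379

p₁ = 0.46, p₀ = 0.13.
Under exogeneity and monotonicity, PS = (p₁ − p₀) / (1 − p₀).
PS = (0.46 − 0.13) / (1 − 0.13) = 0.33 / 0.87 ≈ 0.3793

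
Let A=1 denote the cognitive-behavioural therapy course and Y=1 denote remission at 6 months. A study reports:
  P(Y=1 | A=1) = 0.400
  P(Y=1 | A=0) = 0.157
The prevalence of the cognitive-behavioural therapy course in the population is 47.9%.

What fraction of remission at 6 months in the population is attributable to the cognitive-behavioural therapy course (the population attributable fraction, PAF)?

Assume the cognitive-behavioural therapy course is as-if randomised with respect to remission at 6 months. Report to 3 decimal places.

Let p₁ = 0.4, p₀ = 0.157.
Overall risk P(Y=1) = π·p₁ + (1−π)·p₀ = 0.479×0.4 + 0.521×0.157 = 0.2734.
Under exogeneity, PAF = [P(Y=1) − p₀] / P(Y=1).
PAF = (0.2734 − 0.157) / 0.2734 ≈ 0.4257

PAF ≈ 0.426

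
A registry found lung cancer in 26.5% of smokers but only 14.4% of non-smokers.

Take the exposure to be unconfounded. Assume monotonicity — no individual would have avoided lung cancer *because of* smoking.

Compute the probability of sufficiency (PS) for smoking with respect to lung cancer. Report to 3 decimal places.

PS ≈ 0.141

p₁ = 0.265, p₀ = 0.144.
Under exogeneity and monotonicity, PS = (p₁ − p₀) / (1 − p₀).
PS = (0.265 − 0.144) / (1 − 0.144) = 0.121 / 0.856 ≈ 0.1414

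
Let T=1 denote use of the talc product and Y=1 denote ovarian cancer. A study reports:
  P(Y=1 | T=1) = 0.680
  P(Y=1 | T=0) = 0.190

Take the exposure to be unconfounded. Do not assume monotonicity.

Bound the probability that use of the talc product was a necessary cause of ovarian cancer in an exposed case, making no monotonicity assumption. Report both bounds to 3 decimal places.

Let p₁ = 0.68, p₀ = 0.19.
Under exogeneity alone the bounds on PN are max{0,(p₁−p₀)/p₁} ≤ PN ≤ min{1,(1−p₀)/p₁}.
  lower = (p₁ − p₀)/p₁ = 0.49 / 0.68 ≈ 0.7206
  upper = min{1, (1 − p₀)/p₁} = 0.81 / 0.68 ≈ 1.1912 → capped at 1

0.721 ≤ PN ≤ 1.000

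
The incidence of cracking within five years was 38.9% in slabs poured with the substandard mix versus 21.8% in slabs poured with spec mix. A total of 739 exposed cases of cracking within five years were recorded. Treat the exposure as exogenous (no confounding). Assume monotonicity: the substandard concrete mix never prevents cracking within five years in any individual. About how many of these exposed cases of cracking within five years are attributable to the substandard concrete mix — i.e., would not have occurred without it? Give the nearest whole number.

p₁ = 0.389, p₀ = 0.218.
PN = (p₁ − p₀)/p₁ = (0.389 − 0.218) / 0.389 ≈ 0.43959.
Attributable cases ≈ PN × (exposed cases) = 0.43959 × 739 ≈ 324.86.

about 325 cases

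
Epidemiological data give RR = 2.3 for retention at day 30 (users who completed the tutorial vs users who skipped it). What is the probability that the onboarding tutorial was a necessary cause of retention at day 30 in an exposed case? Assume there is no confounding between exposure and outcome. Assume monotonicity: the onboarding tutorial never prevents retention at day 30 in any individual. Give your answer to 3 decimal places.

PN ≈ 0.565

Under exogeneity and monotonicity, PN = (RR − 1) / RR = 1 − 1/RR.
PN = (2.3 − 1) / 2.3 = 1.3 / 2.3 ≈ 0.5652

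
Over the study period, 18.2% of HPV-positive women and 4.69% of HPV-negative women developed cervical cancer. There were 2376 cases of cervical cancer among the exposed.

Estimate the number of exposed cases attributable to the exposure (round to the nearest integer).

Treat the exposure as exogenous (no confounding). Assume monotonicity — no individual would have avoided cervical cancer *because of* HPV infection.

p₁ = 0.182, p₀ = 0.0469.
PN = (p₁ − p₀)/p₁ = (0.182 − 0.0469) / 0.182 ≈ 0.74231.
Attributable cases ≈ PN × (exposed cases) = 0.74231 × 2376 ≈ 1763.72.

about 1764 cases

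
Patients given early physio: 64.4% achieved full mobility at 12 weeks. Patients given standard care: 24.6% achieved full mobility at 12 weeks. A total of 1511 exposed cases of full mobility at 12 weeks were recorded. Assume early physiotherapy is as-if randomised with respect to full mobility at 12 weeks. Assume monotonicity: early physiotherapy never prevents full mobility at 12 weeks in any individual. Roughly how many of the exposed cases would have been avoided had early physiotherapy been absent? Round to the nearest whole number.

p₁ = 0.644, p₀ = 0.246.
PN = (p₁ − p₀)/p₁ = (0.644 − 0.246) / 0.644 ≈ 0.61801.
Attributable cases ≈ PN × (exposed cases) = 0.61801 × 1511 ≈ 933.82.

about 934 cases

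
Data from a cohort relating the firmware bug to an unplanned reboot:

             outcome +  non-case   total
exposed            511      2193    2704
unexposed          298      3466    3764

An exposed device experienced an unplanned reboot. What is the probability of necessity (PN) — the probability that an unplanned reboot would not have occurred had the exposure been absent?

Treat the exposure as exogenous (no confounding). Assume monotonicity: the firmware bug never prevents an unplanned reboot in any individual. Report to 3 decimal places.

p₁ = P(outcome | exposed) = 511/2704 = 0.18898
p₀ = P(outcome | unexposed) = 298/3764 = 0.079171
Under exogeneity and monotonicity, PN = (p₁ − p₀)/p₁.
PN = (0.18898 − 0.079171) / 0.18898 ≈ 0.5811

PN ≈ 0.581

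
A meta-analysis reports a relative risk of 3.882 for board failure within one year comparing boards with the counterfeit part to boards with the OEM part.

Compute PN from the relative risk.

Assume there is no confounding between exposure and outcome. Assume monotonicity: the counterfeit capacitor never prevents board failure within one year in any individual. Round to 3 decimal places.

Under exogeneity and monotonicity, PN = (RR − 1) / RR = 1 − 1/RR.
PN = (3.882 − 1) / 3.882 = 2.882 / 3.882 ≈ 0.7424

PN ≈ 0.742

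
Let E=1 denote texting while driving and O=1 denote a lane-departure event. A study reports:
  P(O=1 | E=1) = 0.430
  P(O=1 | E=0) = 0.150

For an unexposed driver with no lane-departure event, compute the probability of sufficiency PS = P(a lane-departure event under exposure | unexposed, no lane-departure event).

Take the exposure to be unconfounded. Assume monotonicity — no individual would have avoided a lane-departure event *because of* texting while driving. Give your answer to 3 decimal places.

PS ≈ 0.329

Let p₁ = 0.43, p₀ = 0.15.
Under exogeneity and monotonicity, PS = (p₁ − p₀) / (1 − p₀).
PS = (0.43 − 0.15) / (1 − 0.15) = 0.28 / 0.85 ≈ 0.3294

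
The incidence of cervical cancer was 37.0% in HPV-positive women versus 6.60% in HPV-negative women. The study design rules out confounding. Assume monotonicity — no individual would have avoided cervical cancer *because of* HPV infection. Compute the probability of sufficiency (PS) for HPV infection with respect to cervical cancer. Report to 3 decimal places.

PS ≈ 0.325

p₁ = 0.37, p₀ = 0.066.
Under exogeneity and monotonicity, PS = (p₁ − p₀) / (1 − p₀).
PS = (0.37 − 0.066) / (1 − 0.066) = 0.304 / 0.934 ≈ 0.3255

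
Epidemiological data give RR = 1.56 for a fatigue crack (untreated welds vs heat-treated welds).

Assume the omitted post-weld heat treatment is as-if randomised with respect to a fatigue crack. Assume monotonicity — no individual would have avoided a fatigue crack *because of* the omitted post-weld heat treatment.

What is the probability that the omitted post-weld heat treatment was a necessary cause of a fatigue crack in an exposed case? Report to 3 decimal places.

PN ≈ 0.359

Under exogeneity and monotonicity, PN = (RR − 1) / RR = 1 − 1/RR.
PN = (1.56 − 1) / 1.56 = 0.56 / 1.56 ≈ 0.3590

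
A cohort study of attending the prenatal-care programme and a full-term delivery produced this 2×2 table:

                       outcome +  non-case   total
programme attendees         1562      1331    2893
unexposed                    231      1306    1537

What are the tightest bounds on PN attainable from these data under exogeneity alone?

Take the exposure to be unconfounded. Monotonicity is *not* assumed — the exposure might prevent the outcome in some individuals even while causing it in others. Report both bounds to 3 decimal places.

0.722 ≤ PN ≤ 1.000

p₁ = P(outcome | exposed) = 1562/2893 = 0.53992
p₀ = P(outcome | unexposed) = 231/1537 = 0.15029
Under exogeneity alone the bounds on PN are max{0,(p₁−p₀)/p₁} ≤ PN ≤ min{1,(1−p₀)/p₁}.
  lower = (p₁ − p₀)/p₁ = 0.38963 / 0.53992 ≈ 0.7216
  upper = min{1, (1 − p₀)/p₁} = 0.84971 / 0.53992 ≈ 1.5738 → capped at 1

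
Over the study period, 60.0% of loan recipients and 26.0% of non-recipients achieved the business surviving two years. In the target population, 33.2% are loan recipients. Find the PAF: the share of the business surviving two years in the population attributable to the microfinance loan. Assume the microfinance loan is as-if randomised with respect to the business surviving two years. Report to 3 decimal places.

PAF ≈ 0.303

p₁ = 0.6, p₀ = 0.26.
Overall risk P(Y=1) = π·p₁ + (1−π)·p₀ = 0.332×0.6 + 0.668×0.26 = 0.37288.
Under exogeneity, PAF = [P(Y=1) − p₀] / P(Y=1).
PAF = (0.37288 − 0.26) / 0.37288 ≈ 0.3027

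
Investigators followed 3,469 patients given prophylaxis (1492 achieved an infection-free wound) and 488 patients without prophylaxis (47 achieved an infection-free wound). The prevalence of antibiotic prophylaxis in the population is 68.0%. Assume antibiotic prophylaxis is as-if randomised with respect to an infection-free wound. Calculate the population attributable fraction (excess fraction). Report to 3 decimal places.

p₁ = P(outcome | exposed) = 1492/3469 = 0.4301
p₀ = P(outcome | unexposed) = 47/488 = 0.096311
Overall risk P(Y=1) = π·p₁ + (1−π)·p₀ = 0.68×0.4301 + 0.32×0.096311 = 0.32328.
Under exogeneity, PAF = [P(Y=1) − p₀] / P(Y=1).
PAF = (0.32328 − 0.096311) / 0.32328 ≈ 0.7021

PAF ≈ 0.702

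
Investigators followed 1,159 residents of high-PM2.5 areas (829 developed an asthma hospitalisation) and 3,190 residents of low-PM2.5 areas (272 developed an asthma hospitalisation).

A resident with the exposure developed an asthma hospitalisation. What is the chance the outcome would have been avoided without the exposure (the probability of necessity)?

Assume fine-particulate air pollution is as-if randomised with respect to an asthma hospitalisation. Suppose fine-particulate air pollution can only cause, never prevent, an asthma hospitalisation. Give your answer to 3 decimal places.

PN ≈ 0.881

p₁ = P(outcome | exposed) = 829/1159 = 0.71527
p₀ = P(outcome | unexposed) = 272/3190 = 0.085266
Under exogeneity and monotonicity, PN = (p₁ − p₀) / p₁.
PN = (0.71527 − 0.085266) / 0.71527 = 0.63001 / 0.71527 ≈ 0.8808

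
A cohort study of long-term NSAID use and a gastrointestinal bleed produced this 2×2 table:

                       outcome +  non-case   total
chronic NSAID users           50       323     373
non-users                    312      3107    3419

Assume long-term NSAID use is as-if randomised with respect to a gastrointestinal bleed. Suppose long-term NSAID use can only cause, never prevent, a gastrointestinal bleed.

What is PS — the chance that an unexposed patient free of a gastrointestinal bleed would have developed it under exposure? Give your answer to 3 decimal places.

p₁ = P(outcome | exposed) = 50/373 = 0.13405
p₀ = P(outcome | unexposed) = 312/3419 = 0.091255
Under exogeneity and monotonicity, PS = (p₁ − p₀)/(1 − p₀).
PS = (0.13405 − 0.091255) / 0.90875 ≈ 0.0471

PS ≈ 0.047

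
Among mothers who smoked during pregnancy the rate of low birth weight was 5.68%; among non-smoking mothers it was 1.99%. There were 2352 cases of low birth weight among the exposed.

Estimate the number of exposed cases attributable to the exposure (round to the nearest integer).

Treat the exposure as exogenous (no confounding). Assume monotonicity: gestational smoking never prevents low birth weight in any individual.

p₁ = 0.0568, p₀ = 0.0199.
PN = (p₁ − p₀)/p₁ = (0.0568 − 0.0199) / 0.0568 ≈ 0.64965.
Attributable cases ≈ PN × (exposed cases) = 0.64965 × 2352 ≈ 1527.97.

about 1528 cases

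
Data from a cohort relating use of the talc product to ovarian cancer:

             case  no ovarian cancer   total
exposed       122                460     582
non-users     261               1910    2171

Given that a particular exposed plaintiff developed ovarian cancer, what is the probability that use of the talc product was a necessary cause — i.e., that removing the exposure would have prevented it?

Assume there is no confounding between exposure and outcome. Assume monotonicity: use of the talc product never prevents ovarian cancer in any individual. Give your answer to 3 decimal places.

PN ≈ 0.426

p₁ = P(outcome | exposed) = 122/582 = 0.20962
p₀ = P(outcome | unexposed) = 261/2171 = 0.12022
Under exogeneity and monotonicity, PN = (p₁ − p₀)/p₁.
PN = (0.20962 − 0.12022) / 0.20962 ≈ 0.4265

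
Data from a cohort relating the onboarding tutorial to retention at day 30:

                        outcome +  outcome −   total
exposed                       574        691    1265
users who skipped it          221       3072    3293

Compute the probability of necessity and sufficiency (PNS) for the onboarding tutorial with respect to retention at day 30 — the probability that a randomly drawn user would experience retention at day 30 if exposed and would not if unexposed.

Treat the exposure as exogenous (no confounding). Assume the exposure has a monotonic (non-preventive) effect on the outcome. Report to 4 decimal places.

PNS ≈ 0.3866

p₁ = P(outcome | exposed) = 574/1265 = 0.45375
p₀ = P(outcome | unexposed) = 221/3293 = 0.067112
Under exogeneity and monotonicity, PNS = p₁ − p₀.
PNS = 0.45375 − 0.067112 = 0.38664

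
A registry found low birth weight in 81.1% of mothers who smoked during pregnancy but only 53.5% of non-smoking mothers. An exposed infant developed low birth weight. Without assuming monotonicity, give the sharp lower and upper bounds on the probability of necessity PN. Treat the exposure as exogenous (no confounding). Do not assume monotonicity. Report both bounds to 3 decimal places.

p₁ = 0.811, p₀ = 0.535.
Under exogeneity alone the bounds on PN are max{0,(p₁−p₀)/p₁} ≤ PN ≤ min{1,(1−p₀)/p₁}.
  lower = (p₁ − p₀)/p₁ = 0.276 / 0.811 ≈ 0.3403
  upper = min{1, (1 − p₀)/p₁} = 0.465 / 0.811 ≈ 0.5734

0.340 ≤ PN ≤ 0.573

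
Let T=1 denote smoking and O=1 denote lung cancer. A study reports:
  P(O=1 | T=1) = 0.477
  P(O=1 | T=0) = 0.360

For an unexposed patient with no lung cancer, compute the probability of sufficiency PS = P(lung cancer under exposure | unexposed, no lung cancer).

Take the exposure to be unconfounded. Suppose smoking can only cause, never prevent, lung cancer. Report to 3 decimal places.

Let p₁ = 0.477, p₀ = 0.36.
Under exogeneity and monotonicity, PS = (p₁ − p₀) / (1 − p₀).
PS = (0.477 − 0.36) / (1 − 0.36) = 0.117 / 0.64 ≈ 0.1828

PS ≈ 0.183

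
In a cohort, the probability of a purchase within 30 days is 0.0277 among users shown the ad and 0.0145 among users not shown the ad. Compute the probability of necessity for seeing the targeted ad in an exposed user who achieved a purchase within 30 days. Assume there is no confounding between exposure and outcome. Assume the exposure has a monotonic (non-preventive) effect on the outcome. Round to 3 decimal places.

PN ≈ 0.477

Let p₁ = 0.0277, p₀ = 0.0145.
Under exogeneity and monotonicity, PN = (p₁ − p₀) / p₁.
PN = (0.0277 − 0.0145) / 0.0277 = 0.0132 / 0.0277 ≈ 0.4765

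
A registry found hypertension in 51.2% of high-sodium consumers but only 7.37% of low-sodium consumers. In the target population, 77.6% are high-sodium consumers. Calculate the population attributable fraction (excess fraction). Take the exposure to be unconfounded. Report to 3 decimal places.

PAF ≈ 0.822

p₁ = 0.512, p₀ = 0.0737.
Overall risk P(Y=1) = π·p₁ + (1−π)·p₀ = 0.776×0.512 + 0.224×0.0737 = 0.41382.
Under exogeneity, PAF = [P(Y=1) − p₀] / P(Y=1).
PAF = (0.41382 − 0.0737) / 0.41382 ≈ 0.8219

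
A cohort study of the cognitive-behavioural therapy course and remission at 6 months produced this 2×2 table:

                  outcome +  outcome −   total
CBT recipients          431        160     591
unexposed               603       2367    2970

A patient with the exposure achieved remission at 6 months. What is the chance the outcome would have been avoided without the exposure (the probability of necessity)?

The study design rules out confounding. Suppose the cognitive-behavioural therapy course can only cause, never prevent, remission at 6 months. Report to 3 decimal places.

p₁ = P(outcome | exposed) = 431/591 = 0.72927
p₀ = P(outcome | unexposed) = 603/2970 = 0.20303
Under exogeneity and monotonicity, PN = (p₁ − p₀)/p₁.
PN = (0.72927 − 0.20303) / 0.72927 ≈ 0.7216

PN ≈ 0.722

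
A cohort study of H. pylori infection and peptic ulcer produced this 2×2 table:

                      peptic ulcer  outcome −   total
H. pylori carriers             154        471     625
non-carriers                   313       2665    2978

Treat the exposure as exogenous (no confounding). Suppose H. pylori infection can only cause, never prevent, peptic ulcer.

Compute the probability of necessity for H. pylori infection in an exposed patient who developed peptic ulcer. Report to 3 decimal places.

p₁ = P(outcome | exposed) = 154/625 = 0.2464
p₀ = P(outcome | unexposed) = 313/2978 = 0.1051
Under exogeneity and monotonicity, PN = (p₁ − p₀) / p₁.
PN = (0.2464 − 0.1051) / 0.2464 = 0.1413 / 0.2464 ≈ 0.5734

PN ≈ 0.573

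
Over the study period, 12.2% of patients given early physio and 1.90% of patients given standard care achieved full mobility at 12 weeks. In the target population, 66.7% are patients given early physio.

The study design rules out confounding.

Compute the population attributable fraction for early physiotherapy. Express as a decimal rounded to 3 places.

p₁ = 0.122, p₀ = 0.019.
Overall risk P(Y=1) = π·p₁ + (1−π)·p₀ = 0.667×0.122 + 0.333×0.019 = 0.087701.
Under exogeneity, PAF = [P(Y=1) − p₀] / P(Y=1).
PAF = (0.087701 − 0.019) / 0.087701 ≈ 0.7834

PAF ≈ 0.783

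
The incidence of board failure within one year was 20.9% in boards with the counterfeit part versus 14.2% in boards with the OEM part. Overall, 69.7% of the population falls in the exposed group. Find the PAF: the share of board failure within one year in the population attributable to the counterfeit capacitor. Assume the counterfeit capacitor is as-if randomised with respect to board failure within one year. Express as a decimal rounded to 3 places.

PAF ≈ 0.247

p₁ = 0.209, p₀ = 0.142.
Overall risk P(Y=1) = π·p₁ + (1−π)·p₀ = 0.697×0.209 + 0.303×0.142 = 0.1887.
Under exogeneity, PAF = [P(Y=1) − p₀] / P(Y=1).
PAF = (0.1887 − 0.142) / 0.1887 ≈ 0.2475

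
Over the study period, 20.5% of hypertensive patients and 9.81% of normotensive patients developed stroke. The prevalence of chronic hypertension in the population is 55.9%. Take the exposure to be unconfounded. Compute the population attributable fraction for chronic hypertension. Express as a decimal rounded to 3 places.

p₁ = 0.205, p₀ = 0.0981.
Overall risk P(Y=1) = π·p₁ + (1−π)·p₀ = 0.559×0.205 + 0.441×0.0981 = 0.15786.
Under exogeneity, PAF = [P(Y=1) − p₀] / P(Y=1).
PAF = (0.15786 − 0.0981) / 0.15786 ≈ 0.3786

PAF ≈ 0.379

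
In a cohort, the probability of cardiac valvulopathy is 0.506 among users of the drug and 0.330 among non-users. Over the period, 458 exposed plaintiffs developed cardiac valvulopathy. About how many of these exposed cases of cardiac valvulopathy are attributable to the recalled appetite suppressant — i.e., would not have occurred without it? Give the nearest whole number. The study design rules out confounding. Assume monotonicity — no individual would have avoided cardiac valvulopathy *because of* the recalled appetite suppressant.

about 159 cases

Let p₁ = 0.506, p₀ = 0.33.
PN = (p₁ − p₀)/p₁ = (0.506 − 0.33) / 0.506 ≈ 0.34783.
Attributable cases ≈ PN × (exposed cases) = 0.34783 × 458 ≈ 159.30.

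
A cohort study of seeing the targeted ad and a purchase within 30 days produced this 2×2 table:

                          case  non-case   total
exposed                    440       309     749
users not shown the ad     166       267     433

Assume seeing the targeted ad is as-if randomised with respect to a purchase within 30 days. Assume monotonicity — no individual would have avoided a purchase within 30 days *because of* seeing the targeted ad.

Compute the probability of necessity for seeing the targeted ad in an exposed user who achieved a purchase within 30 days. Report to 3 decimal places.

p₁ = P(outcome | exposed) = 440/749 = 0.58745
p₀ = P(outcome | unexposed) = 166/433 = 0.38337
Under exogeneity and monotonicity, PN = (p₁ − p₀)/p₁.
PN = (0.58745 − 0.38337) / 0.58745 ≈ 0.3474

PN ≈ 0.347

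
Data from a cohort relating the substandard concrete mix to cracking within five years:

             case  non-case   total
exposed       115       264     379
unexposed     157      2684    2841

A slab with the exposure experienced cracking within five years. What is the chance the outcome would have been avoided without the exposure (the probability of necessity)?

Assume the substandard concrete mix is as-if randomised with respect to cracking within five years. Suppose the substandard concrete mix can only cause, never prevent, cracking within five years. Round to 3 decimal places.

PN ≈ 0.818

p₁ = P(outcome | exposed) = 115/379 = 0.30343
p₀ = P(outcome | unexposed) = 157/2841 = 0.055262
Under exogeneity and monotonicity, PN = (p₁ − p₀) / p₁.
PN = (0.30343 − 0.055262) / 0.30343 = 0.24817 / 0.30343 ≈ 0.8179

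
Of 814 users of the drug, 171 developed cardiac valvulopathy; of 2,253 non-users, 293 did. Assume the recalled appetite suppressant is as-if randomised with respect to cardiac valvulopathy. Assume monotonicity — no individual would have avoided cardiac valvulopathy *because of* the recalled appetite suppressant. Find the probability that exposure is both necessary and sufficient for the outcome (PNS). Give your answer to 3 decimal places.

PNS ≈ 0.080

p₁ = P(outcome | exposed) = 171/814 = 0.21007
p₀ = P(outcome | unexposed) = 293/2253 = 0.13005
Under exogeneity and monotonicity, PNS = p₁ − p₀.
PNS = 0.21007 − 0.13005 = 0.080025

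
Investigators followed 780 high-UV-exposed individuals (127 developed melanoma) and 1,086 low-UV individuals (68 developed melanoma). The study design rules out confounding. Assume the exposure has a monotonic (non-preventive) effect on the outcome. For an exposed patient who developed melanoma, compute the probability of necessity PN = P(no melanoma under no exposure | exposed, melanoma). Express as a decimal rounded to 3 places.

PN ≈ 0.615

p₁ = P(outcome | exposed) = 127/780 = 0.16282
p₀ = P(outcome | unexposed) = 68/1086 = 0.062615
Under exogeneity and monotonicity, PN = (p₁ − p₀) / p₁.
PN = (0.16282 − 0.062615) / 0.16282 = 0.10021 / 0.16282 ≈ 0.6154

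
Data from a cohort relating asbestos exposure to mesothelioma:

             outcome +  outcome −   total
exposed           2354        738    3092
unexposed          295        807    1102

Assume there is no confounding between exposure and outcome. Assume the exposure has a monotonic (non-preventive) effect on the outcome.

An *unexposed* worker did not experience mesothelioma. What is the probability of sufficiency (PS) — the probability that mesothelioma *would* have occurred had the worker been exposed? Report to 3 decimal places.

p₁ = P(outcome | exposed) = 2354/3092 = 0.76132
p₀ = P(outcome | unexposed) = 295/1102 = 0.2677
Under exogeneity and monotonicity, PS = (p₁ − p₀)/(1 − p₀).
PS = (0.76132 − 0.2677) / 0.7323 ≈ 0.6741

PS ≈ 0.674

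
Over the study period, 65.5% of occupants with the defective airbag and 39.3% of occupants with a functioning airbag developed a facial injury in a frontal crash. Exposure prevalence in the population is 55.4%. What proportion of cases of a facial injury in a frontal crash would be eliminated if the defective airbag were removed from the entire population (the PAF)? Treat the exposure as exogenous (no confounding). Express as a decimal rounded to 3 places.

p₁ = 0.655, p₀ = 0.393.
Overall risk P(Y=1) = π·p₁ + (1−π)·p₀ = 0.554×0.655 + 0.446×0.393 = 0.53815.
Under exogeneity, PAF = [P(Y=1) − p₀] / P(Y=1).
PAF = (0.53815 − 0.393) / 0.53815 ≈ 0.2697

PAF ≈ 0.270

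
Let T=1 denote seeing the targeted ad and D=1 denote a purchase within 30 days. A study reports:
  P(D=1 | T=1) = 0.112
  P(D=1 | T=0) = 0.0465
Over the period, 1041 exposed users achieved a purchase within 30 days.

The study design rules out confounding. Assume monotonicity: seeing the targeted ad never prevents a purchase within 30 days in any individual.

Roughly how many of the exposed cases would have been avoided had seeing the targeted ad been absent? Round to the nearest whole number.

Let p₁ = 0.112, p₀ = 0.0465.
PN = (p₁ − p₀)/p₁ = (0.112 − 0.0465) / 0.112 ≈ 0.58482.
Attributable cases ≈ PN × (exposed cases) = 0.58482 × 1041 ≈ 608.80.

about 609 cases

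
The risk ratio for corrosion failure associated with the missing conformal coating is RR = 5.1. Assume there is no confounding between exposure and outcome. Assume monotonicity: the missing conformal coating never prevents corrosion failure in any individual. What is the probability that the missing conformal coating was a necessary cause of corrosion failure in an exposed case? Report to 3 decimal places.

PN ≈ 0.804

Under exogeneity and monotonicity, PN = (RR − 1) / RR = 1 − 1/RR.
PN = (5.1 − 1) / 5.1 = 4.1 / 5.1 ≈ 0.8039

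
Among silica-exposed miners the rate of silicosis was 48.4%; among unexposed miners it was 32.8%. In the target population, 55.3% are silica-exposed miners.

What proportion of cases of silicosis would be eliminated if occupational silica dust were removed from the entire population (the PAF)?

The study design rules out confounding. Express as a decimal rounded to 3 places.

p₁ = 0.484, p₀ = 0.328.
Overall risk P(Y=1) = π·p₁ + (1−π)·p₀ = 0.553×0.484 + 0.447×0.328 = 0.41427.
Under exogeneity, PAF = [P(Y=1) − p₀] / P(Y=1).
PAF = (0.41427 − 0.328) / 0.41427 ≈ 0.2082

PAF ≈ 0.208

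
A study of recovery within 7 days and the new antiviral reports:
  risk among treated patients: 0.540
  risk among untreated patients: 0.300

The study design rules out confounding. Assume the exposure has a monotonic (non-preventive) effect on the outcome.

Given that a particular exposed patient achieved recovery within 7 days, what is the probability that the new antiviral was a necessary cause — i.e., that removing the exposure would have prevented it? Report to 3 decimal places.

Let p₁ = 0.54, p₀ = 0.3.
Under exogeneity and monotonicity, PN = (p₁ − p₀) / p₁.
PN = (0.54 − 0.3) / 0.54 = 0.24 / 0.54 ≈ 0.4444

PN ≈ 0.444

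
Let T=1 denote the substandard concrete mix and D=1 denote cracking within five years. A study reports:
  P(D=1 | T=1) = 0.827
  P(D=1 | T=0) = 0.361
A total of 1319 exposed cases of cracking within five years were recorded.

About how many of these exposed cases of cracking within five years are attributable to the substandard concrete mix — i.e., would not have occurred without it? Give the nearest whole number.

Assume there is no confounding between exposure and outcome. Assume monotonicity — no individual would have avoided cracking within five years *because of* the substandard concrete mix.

about 743 cases

Let p₁ = 0.827, p₀ = 0.361.
PN = (p₁ − p₀)/p₁ = (0.827 − 0.361) / 0.827 ≈ 0.56348.
Attributable cases ≈ PN × (exposed cases) = 0.56348 × 1319 ≈ 743.23.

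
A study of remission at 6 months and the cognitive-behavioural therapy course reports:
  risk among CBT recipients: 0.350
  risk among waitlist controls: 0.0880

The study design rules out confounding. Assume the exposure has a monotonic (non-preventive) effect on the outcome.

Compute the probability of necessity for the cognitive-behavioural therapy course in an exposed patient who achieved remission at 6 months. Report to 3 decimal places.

PN ≈ 0.749

Let p₁ = 0.35, p₀ = 0.088.
Under exogeneity and monotonicity, PN = (p₁ − p₀) / p₁.
PN = (0.35 − 0.088) / 0.35 = 0.262 / 0.35 ≈ 0.7486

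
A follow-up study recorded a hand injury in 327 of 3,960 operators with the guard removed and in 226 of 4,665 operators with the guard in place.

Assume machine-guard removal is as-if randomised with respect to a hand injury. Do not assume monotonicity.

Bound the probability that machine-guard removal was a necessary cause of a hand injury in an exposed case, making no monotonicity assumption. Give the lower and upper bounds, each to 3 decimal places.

p₁ = P(outcome | exposed) = 327/3960 = 0.082576
p₀ = P(outcome | unexposed) = 226/4665 = 0.048446
Under exogeneity alone the bounds on PN are max{0,(p₁−p₀)/p₁} ≤ PN ≤ min{1,(1−p₀)/p₁}.
  lower = (p₁ − p₀)/p₁ = 0.03413 / 0.082576 ≈ 0.4133
  upper = min{1, (1 − p₀)/p₁} = 0.95155 / 0.082576 ≈ 11.5234 → capped at 1

0.413 ≤ PN ≤ 1.000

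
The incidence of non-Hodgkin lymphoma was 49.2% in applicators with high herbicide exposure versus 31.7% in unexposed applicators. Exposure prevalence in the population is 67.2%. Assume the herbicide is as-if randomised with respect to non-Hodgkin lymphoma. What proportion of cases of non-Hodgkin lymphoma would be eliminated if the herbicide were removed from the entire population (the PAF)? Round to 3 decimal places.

p₁ = 0.492, p₀ = 0.317.
Overall risk P(Y=1) = π·p₁ + (1−π)·p₀ = 0.672×0.492 + 0.328×0.317 = 0.4346.
Under exogeneity, PAF = [P(Y=1) − p₀] / P(Y=1).
PAF = (0.4346 − 0.317) / 0.4346 ≈ 0.2706

PAF ≈ 0.271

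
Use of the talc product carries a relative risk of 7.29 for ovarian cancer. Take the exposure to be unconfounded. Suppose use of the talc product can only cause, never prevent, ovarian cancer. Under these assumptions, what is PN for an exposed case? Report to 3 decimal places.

PN ≈ 0.863

Under exogeneity and monotonicity, PN = (RR − 1) / RR = 1 − 1/RR.
PN = (7.29 − 1) / 7.29 = 6.29 / 7.29 ≈ 0.8628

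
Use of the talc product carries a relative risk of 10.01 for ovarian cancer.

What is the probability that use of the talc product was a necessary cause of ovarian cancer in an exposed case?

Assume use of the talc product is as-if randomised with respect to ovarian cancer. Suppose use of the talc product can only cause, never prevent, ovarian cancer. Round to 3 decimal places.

PN ≈ 0.900

Under exogeneity and monotonicity, PN = (RR − 1) / RR = 1 − 1/RR.
PN = (10.01 − 1) / 10.01 = 9.01 / 10.01 ≈ 0.9001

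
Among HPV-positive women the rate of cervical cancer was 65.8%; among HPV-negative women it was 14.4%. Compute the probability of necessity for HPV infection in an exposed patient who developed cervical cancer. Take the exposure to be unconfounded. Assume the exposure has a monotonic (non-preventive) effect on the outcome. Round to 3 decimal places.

PN ≈ 0.781

p₁ = 0.658, p₀ = 0.144.
Under exogeneity and monotonicity, PN = (p₁ − p₀) / p₁.
PN = (0.658 − 0.144) / 0.658 = 0.514 / 0.658 ≈ 0.7812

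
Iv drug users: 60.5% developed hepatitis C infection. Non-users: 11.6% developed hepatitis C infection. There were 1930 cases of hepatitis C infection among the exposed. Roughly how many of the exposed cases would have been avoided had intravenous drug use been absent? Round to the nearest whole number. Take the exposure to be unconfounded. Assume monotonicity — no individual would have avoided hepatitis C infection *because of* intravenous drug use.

about 1560 cases

p₁ = 0.605, p₀ = 0.116.
PN = (p₁ − p₀)/p₁ = (0.605 − 0.116) / 0.605 ≈ 0.80826.
Attributable cases ≈ PN × (exposed cases) = 0.80826 × 1930 ≈ 1559.95.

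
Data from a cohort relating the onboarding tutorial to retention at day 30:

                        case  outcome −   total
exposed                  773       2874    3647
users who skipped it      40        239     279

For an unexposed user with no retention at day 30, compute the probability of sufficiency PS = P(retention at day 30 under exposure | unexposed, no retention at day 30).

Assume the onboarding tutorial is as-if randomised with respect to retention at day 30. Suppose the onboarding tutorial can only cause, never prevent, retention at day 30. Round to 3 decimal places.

p₁ = P(outcome | exposed) = 773/3647 = 0.21196
p₀ = P(outcome | unexposed) = 40/279 = 0.14337
Under exogeneity and monotonicity, PS = (p₁ − p₀)/(1 − p₀).
PS = (0.21196 − 0.14337) / 0.85663 ≈ 0.0801

PS ≈ 0.080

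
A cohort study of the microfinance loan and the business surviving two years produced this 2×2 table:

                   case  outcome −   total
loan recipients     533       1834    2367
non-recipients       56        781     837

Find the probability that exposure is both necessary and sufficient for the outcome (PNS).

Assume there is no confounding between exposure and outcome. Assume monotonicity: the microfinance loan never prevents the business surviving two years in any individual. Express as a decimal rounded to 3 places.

PNS ≈ 0.158

p₁ = P(outcome | exposed) = 533/2367 = 0.22518
p₀ = P(outcome | unexposed) = 56/837 = 0.066906
Under exogeneity and monotonicity, PNS = p₁ − p₀.
PNS = 0.22518 − 0.066906 = 0.15827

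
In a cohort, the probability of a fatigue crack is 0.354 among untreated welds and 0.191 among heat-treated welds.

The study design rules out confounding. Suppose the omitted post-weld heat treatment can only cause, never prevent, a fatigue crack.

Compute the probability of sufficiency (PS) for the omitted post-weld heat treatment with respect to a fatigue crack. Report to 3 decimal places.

PS ≈ 0.201

Let p₁ = 0.354, p₀ = 0.191.
Under exogeneity and monotonicity, PS = (p₁ − p₀) / (1 − p₀).
PS = (0.354 − 0.191) / (1 − 0.191) = 0.163 / 0.809 ≈ 0.2015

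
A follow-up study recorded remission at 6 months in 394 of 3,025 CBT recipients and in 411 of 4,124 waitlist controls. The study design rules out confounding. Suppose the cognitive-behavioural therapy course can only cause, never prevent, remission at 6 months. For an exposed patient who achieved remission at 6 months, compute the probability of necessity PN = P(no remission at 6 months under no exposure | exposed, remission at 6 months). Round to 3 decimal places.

PN ≈ 0.235

p₁ = P(outcome | exposed) = 394/3025 = 0.13025
p₀ = P(outcome | unexposed) = 411/4124 = 0.099661
Under exogeneity and monotonicity, PN = (p₁ − p₀) / p₁.
PN = (0.13025 − 0.099661) / 0.13025 = 0.030587 / 0.13025 ≈ 0.2348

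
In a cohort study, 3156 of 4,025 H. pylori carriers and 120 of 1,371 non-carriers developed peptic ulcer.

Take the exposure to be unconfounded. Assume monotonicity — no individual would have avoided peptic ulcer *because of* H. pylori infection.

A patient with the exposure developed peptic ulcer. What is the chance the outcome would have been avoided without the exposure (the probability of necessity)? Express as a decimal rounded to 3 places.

PN ≈ 0.888

p₁ = P(outcome | exposed) = 3156/4025 = 0.7841
p₀ = P(outcome | unexposed) = 120/1371 = 0.087527
Under exogeneity and monotonicity, PN = (p₁ − p₀) / p₁.
PN = (0.7841 − 0.087527) / 0.7841 = 0.69657 / 0.7841 ≈ 0.8884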